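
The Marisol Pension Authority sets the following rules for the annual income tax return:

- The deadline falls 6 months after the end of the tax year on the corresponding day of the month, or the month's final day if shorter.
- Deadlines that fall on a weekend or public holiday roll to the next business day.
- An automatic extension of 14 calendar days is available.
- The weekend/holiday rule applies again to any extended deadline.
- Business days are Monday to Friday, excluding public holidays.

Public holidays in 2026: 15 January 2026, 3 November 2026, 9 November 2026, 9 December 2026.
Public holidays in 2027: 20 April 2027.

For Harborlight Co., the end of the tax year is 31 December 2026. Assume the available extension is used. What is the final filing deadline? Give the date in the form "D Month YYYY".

6 months from 31 December 2026 is 30 June 2027 (day 31 does not exist in June, so the month's last day is used).
Since 30 June 2027 is a Wednesday and not a holiday, the date is unchanged.
With the 14-day extension, 30 June 2027 becomes 14 July 2027.
14 July 2027 (Wednesday) is already a business day.
The final due date is 14 July 2027.

14 July 2027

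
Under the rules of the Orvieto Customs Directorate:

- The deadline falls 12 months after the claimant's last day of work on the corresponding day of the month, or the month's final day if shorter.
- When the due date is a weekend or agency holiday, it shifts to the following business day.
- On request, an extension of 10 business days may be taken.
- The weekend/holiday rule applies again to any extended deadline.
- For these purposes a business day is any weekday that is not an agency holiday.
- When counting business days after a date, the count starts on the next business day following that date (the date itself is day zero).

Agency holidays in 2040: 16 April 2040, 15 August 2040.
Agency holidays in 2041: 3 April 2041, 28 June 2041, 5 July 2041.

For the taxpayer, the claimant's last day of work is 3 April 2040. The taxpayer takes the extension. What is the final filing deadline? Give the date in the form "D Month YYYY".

12 months from 3 April 2040 is 3 April 2041.
Because 3 April 2041 is a listed holiday, the deadline becomes 4 April 2041 (Thursday).
The 10-business-day extension runs from 4 April 2041 to 18 April 2041.
18 April 2041 (Thursday) is already a business day.
So the filing is due 18 April 2041.

18 April 2041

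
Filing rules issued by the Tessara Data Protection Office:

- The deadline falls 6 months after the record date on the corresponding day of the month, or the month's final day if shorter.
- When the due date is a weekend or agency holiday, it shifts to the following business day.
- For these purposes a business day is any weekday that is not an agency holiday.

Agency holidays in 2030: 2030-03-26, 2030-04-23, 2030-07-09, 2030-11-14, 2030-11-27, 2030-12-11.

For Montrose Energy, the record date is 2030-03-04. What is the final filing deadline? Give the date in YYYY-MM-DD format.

Moving 6 months forward from 2030-03-04 on the corresponding day gives 2030-09-04.
2030-09-04 is a Wednesday and not a listed holiday, so it stands.
Deadline: 2030-09-04.

2030-09-04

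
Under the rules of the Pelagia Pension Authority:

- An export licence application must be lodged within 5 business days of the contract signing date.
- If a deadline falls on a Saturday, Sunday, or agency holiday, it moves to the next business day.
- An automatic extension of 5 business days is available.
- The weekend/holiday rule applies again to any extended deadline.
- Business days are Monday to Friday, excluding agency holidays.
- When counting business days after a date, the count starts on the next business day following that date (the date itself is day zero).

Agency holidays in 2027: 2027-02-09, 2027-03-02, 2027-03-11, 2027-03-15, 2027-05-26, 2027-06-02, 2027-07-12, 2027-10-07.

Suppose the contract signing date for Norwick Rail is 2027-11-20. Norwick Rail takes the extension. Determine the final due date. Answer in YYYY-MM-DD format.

Counting 5 business days after 2027-11-20 (skipping weekends and listed holidays) reaches 2027-11-26.
Since 2027-11-26 is a Friday and not a holiday, the date is unchanged.
Applying the 5-business-day extension: 5 business days after 2027-11-26 is 2027-12-03.
2027-12-03 falls on a Friday, which is a business day, so no adjustment is needed.
Final deadline: 2027-12-03.

2027-12-03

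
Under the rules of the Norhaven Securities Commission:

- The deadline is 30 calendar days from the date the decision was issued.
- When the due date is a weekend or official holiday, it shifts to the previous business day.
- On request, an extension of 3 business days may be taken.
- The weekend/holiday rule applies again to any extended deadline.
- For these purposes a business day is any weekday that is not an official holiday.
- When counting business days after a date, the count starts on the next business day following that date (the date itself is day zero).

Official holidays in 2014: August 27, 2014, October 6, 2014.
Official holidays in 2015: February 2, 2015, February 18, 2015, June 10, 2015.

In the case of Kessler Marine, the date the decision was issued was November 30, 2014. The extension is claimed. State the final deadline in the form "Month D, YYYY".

From November 30, 2014, 30 calendar days later is December 30, 2014.
December 30, 2014 is a Tuesday and not a listed holiday, so it stands.
Counting 3 further business days from December 30, 2014 reaches January 2, 2015.
Since January 2, 2015 is a Friday and not a holiday, the date is unchanged.
The final due date is January 2, 2015.

January 2, 2015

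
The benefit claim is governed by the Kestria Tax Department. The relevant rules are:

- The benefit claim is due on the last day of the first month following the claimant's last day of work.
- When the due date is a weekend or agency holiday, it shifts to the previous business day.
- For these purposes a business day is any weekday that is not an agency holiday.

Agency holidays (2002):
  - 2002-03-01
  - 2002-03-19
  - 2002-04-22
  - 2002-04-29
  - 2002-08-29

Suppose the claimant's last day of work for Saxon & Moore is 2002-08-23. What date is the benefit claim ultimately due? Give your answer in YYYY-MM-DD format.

2002-09-30

1 month after 2002-08-23 is September 2002; that month ends on 2002-09-30.
Since 2002-09-30 is a Monday and not a holiday, the date is unchanged.
Deadline: 2002-09-30.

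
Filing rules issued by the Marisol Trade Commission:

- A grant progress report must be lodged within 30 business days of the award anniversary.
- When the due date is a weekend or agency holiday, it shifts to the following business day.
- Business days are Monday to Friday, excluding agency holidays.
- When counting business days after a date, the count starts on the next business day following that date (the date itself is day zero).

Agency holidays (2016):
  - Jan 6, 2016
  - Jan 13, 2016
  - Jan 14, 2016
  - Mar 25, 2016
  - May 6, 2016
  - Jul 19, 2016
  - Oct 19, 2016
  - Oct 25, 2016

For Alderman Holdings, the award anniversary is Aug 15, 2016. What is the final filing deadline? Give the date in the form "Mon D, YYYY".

30 business days after Aug 15, 2016, excluding weekends and holidays, is Sep 26, 2016.
Sep 26, 2016 (Monday) is already a business day.
Deadline: Sep 26, 2016.

Sep 26, 2016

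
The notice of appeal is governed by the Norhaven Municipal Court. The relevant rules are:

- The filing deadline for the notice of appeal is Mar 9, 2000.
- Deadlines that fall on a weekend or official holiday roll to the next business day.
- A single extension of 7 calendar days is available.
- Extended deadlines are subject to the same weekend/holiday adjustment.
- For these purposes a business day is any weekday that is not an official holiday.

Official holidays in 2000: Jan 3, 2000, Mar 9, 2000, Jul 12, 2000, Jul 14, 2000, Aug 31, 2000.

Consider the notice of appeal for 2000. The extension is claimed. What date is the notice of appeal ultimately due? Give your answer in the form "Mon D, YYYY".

Mar 17, 2000

The statutory due date is Mar 9, 2000.
Because Mar 9, 2000 is a listed holiday, the deadline becomes Mar 10, 2000 (Friday).
Add the 7 calendar-day extension to Mar 10, 2000: Mar 17, 2000.
Mar 17, 2000 is a Friday and not a listed holiday, so it stands.
Final deadline: Mar 17, 2000.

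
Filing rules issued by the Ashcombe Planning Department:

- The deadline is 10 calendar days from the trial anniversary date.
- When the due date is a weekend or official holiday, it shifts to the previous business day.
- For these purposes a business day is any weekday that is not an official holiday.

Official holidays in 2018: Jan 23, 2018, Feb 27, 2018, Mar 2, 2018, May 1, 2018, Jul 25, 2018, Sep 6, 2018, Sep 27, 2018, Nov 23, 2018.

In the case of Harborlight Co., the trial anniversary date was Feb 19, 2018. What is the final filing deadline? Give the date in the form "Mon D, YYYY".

10 calendar days after Feb 19, 2018 is Mar 1, 2018.
Mar 1, 2018 is a Thursday and not a listed holiday, so it stands.
Final deadline: Mar 1, 2018.

Mar 1, 2018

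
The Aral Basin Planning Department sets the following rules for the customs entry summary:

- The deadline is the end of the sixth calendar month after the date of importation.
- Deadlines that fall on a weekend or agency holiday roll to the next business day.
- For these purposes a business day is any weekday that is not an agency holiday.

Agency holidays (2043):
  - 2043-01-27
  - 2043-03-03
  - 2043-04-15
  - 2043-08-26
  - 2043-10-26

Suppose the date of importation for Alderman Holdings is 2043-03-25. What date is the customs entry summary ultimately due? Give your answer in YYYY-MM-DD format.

6 months after 2043-03-25 falls in September 2043; the last day of that month is 2043-09-30.
2043-09-30 is a Wednesday and not a listed holiday, so it stands.
The final due date is 2043-09-30.

2043-09-30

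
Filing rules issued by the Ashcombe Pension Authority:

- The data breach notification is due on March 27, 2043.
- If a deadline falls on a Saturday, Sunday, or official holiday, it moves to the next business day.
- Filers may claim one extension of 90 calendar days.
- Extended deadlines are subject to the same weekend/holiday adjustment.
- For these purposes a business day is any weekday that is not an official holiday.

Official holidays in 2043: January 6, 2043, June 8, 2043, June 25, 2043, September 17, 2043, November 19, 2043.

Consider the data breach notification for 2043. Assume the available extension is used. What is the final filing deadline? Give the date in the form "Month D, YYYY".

The statutory due date is March 27, 2043.
March 27, 2043 (Friday) is already a business day.
Add the 90 calendar-day extension to March 27, 2043: June 25, 2043.
June 25, 2043 is a listed holiday, so it moves to the next business day, June 26, 2043 (Friday).
The final due date is June 26, 2043.

June 26, 2043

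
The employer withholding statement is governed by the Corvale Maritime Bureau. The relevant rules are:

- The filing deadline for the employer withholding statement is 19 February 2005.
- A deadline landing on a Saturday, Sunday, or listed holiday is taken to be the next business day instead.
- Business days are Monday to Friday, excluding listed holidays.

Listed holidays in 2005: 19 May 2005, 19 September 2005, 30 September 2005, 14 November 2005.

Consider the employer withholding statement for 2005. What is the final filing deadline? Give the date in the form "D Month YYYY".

The statutory due date is 19 February 2005.
Because 19 February 2005 is a Saturday, the deadline becomes 21 February 2005 (Monday).
Final deadline: 21 February 2005.

21 February 2005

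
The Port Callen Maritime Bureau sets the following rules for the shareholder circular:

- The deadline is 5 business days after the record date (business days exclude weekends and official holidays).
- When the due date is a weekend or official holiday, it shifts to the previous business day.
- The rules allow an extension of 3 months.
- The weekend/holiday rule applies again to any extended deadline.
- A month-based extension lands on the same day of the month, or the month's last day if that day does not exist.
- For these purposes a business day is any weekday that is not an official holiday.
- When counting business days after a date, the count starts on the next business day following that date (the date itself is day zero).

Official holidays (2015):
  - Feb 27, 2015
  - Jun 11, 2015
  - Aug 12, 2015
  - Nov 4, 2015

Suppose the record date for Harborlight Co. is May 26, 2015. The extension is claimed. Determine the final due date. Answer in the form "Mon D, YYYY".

5 business days after May 26, 2015, excluding weekends and holidays, is Jun 2, 2015.
Since Jun 2, 2015 is a Tuesday and not a holiday, the date is unchanged.
The 3 months extension carries Jun 2, 2015 to Sep 2, 2015.
Sep 2, 2015 (Wednesday) is already a business day.
So the filing is due Sep 2, 2015.

Sep 2, 2015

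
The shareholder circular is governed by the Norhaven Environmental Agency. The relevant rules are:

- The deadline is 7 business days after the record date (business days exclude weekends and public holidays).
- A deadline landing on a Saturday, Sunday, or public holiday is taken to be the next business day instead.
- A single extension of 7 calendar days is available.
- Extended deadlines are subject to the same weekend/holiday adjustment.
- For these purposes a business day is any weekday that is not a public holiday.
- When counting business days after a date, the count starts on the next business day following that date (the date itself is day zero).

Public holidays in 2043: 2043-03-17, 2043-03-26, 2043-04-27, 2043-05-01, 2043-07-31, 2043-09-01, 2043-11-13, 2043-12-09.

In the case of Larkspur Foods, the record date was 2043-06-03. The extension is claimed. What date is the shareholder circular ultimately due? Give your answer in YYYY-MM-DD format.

2043-06-19

Counting 7 business days after 2043-06-03 (skipping weekends and listed holidays) reaches 2043-06-12.
2043-06-12 (Friday) is already a business day.
With the 7-day extension, 2043-06-12 becomes 2043-06-19.
Since 2043-06-19 is a Friday and not a holiday, the date is unchanged.
So the filing is due 2043-06-19.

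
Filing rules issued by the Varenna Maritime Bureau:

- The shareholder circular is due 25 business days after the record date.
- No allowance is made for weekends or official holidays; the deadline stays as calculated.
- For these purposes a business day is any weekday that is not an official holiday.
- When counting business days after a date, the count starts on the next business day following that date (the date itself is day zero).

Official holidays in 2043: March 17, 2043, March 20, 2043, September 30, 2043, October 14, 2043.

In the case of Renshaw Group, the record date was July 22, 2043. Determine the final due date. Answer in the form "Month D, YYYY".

25 business days after July 22, 2043, excluding weekends and holidays, is August 26, 2043.
August 26, 2043 falls on a Wednesday. The rules make no weekend/holiday allowance, so it remains August 26, 2043.
So the filing is due August 26, 2043.

August 26, 2043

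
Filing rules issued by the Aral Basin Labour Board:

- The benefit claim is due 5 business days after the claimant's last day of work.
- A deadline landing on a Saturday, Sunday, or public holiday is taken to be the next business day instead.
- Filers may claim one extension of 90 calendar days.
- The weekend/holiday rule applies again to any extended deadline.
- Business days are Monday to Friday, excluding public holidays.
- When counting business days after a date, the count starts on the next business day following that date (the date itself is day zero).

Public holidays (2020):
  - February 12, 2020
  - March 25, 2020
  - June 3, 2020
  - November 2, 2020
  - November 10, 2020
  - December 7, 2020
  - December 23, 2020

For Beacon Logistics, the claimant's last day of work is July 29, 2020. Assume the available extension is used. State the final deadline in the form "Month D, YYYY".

Counting 5 business days after July 29, 2020 (skipping weekends and listed holidays) reaches August 5, 2020.
August 5, 2020 (Wednesday) is already a business day.
With the 90-day extension, August 5, 2020 becomes November 3, 2020.
Since November 3, 2020 is a Tuesday and not a holiday, the date is unchanged.
Final deadline: November 3, 2020.

November 3, 2020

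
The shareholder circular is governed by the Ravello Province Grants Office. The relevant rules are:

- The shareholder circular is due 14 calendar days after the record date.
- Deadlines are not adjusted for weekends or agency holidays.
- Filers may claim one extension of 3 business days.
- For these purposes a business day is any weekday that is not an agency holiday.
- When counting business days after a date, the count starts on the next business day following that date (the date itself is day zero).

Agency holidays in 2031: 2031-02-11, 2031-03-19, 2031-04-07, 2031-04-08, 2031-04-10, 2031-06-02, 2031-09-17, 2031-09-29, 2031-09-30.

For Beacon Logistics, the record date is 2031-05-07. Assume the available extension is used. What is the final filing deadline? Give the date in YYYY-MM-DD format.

2031-05-26

14 calendar days after 2031-05-07 is 2031-05-21.
2031-05-21 is a Wednesday; no weekend or holiday adjustment applies.
Counting 3 further business days from 2031-05-21 reaches 2031-05-26.
No adjustment is made for weekends or holidays, so 2031-05-26 stands.
The final due date is 2031-05-26.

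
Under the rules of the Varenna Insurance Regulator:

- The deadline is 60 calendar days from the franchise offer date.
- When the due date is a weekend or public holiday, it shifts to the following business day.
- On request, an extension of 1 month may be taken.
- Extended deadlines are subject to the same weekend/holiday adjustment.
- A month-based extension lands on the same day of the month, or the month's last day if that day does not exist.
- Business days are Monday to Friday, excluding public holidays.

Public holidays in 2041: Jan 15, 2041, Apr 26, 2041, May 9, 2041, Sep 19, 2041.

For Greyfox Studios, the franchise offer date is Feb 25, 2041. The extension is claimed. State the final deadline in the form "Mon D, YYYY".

From Feb 25, 2041, 60 calendar days later is Apr 26, 2041.
Apr 26, 2041 falls on a listed holiday. Rolling to the next business day gives Apr 29, 2041, a Monday.
The 1 month extension carries Apr 29, 2041 to May 29, 2041.
Since May 29, 2041 is a Wednesday and not a holiday, the date is unchanged.
The final due date is May 29, 2041.

May 29, 2041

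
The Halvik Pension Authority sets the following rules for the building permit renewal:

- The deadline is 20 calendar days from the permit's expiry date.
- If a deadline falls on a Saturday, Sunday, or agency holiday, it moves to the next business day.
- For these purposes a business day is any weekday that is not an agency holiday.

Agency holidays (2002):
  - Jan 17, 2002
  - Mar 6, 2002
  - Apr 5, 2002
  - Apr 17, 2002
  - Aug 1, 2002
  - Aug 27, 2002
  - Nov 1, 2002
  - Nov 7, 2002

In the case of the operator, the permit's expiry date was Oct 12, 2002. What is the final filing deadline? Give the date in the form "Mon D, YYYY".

Nov 4, 2002

20 calendar days after Oct 12, 2002 is Nov 1, 2002.
Because Nov 1, 2002 is a listed holiday, the deadline becomes Nov 4, 2002 (Monday).
Deadline: Nov 4, 2002.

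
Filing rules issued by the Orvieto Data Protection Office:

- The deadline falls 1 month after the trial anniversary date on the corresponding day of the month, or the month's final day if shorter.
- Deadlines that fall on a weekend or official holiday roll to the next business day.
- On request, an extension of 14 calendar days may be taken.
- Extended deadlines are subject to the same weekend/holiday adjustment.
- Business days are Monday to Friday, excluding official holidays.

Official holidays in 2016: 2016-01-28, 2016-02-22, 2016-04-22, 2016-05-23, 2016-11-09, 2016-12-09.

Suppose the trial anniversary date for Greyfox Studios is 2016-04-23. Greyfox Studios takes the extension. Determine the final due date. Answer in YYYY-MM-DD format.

2016-06-07

Moving 1 month forward from 2016-04-23 on the corresponding day gives 2016-05-23.
2016-05-23 falls on a listed holiday. Rolling to the next business day gives 2016-05-24, a Tuesday.
Add the 14 calendar-day extension to 2016-05-24: 2016-06-07.
2016-06-07 falls on a Tuesday, which is a business day, so no adjustment is needed.
So the filing is due 2016-06-07.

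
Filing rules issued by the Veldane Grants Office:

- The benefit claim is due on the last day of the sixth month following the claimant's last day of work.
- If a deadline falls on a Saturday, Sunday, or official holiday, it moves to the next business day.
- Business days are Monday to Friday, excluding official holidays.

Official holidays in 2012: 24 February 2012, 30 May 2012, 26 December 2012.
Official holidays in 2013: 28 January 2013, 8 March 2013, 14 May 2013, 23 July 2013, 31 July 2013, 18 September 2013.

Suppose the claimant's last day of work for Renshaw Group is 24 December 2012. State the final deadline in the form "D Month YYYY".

6 months after 24 December 2012 is June 2013; that month ends on 30 June 2013.
30 June 2013 is a Sunday; the next business day is 1 July 2013 (Monday).
Deadline: 1 July 2013.

1 July 2013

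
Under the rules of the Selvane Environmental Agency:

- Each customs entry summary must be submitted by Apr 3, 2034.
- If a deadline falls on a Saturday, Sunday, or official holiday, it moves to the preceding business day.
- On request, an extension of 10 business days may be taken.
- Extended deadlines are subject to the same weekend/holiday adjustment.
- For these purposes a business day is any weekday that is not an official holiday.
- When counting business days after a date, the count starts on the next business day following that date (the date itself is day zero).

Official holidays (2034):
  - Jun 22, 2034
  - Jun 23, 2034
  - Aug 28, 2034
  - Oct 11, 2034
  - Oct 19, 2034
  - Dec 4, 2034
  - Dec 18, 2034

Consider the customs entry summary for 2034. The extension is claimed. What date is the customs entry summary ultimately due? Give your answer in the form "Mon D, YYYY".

Apr 17, 2034

The statutory due date is Apr 3, 2034.
Apr 3, 2034 falls on a Monday, which is a business day, so no adjustment is needed.
The 10-business-day extension runs from Apr 3, 2034 to Apr 17, 2034.
Apr 17, 2034 is a Monday and not a listed holiday, so it stands.
Final deadline: Apr 17, 2034.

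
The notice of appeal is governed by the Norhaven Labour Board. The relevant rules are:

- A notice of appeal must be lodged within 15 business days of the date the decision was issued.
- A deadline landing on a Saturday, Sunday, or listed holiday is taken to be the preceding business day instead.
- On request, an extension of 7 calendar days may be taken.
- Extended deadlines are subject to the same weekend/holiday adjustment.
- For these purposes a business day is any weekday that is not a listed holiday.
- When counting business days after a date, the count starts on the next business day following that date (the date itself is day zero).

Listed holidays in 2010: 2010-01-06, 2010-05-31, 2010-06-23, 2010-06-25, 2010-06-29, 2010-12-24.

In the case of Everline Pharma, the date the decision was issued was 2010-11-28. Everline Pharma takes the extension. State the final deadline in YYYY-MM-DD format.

Starting the day after 2010-11-28 and counting 15 business days lands on 2010-12-17.
2010-12-17 is a Friday and not a listed holiday, so it stands.
Applying the 7-calendar-day extension: 2010-12-17 + 7 days = 2010-12-24.
2010-12-24 falls on a listed holiday. Rolling to the preceding business day gives 2010-12-23, a Thursday.
The final due date is 2010-12-23.

2010-12-23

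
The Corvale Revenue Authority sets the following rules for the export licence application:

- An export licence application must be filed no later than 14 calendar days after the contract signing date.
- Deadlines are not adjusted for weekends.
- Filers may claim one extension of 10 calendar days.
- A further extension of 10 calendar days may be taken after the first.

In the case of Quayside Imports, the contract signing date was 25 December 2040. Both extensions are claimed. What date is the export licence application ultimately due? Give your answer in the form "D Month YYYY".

Adding 14 calendar days to 25 December 2040 gives 8 January 2041.
8 January 2041 falls on a Tuesday. The rules make no weekend/holiday allowance, so it remains 8 January 2041.
With the 10-day extension, 8 January 2041 becomes 18 January 2041.
18 January 2041 falls on a Friday. The rules make no weekend/holiday allowance, so it remains 18 January 2041.
With the 10-day extension, 18 January 2041 becomes 28 January 2041.
No adjustment is made for weekends or holidays, so 28 January 2041 stands.
Final deadline: 28 January 2041.

28 January 2041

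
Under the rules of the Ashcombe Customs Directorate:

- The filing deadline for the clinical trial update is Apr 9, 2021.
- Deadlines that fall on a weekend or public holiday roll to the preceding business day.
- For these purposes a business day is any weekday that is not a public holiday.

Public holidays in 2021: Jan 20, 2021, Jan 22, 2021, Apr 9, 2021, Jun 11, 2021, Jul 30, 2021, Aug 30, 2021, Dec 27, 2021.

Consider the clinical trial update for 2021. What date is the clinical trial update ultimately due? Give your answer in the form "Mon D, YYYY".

The statutory due date is Apr 9, 2021.
Apr 9, 2021 is a listed holiday; the preceding business day is Apr 8, 2021 (Thursday).
The final due date is Apr 8, 2021.

Apr 8, 2021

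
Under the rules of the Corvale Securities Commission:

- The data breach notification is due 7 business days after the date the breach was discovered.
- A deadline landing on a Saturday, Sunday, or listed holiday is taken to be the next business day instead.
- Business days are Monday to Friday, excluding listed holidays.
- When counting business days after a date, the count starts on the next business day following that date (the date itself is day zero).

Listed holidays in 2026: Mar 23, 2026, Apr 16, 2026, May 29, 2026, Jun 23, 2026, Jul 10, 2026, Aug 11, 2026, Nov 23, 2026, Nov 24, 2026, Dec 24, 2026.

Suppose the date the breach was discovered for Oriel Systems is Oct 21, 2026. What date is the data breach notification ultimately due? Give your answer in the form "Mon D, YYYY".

Oct 30, 2026

Starting the day after Oct 21, 2026 and counting 7 business days lands on Oct 30, 2026.
Oct 30, 2026 falls on a Friday, which is a business day, so no adjustment is needed.
So the filing is due Oct 30, 2026.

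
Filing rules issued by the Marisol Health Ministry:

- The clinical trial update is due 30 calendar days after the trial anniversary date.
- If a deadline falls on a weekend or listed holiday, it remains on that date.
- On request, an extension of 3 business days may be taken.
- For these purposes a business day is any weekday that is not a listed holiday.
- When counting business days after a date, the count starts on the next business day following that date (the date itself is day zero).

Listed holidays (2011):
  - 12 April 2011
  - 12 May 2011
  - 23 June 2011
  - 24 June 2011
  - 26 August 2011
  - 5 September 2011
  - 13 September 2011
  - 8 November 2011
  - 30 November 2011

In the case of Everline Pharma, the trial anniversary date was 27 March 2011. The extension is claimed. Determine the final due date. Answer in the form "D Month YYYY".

29 April 2011

Trigger date 27 March 2011 + 30 calendar days = 26 April 2011.
26 April 2011 falls on a Tuesday. The rules make no weekend/holiday allowance, so it remains 26 April 2011.
Counting 3 further business days from 26 April 2011 reaches 29 April 2011.
29 April 2011 is a Friday; no weekend or holiday adjustment applies.
The final due date is 29 April 2011.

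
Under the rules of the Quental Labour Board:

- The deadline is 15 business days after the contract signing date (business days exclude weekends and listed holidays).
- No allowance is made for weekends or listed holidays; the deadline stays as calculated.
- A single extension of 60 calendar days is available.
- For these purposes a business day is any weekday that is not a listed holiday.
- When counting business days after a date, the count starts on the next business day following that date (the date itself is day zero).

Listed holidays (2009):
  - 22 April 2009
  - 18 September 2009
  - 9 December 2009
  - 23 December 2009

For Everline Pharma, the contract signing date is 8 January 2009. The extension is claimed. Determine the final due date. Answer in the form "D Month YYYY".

30 March 2009

15 business days after 8 January 2009, excluding weekends and holidays, is 29 January 2009.
29 January 2009 is a Thursday; no weekend or holiday adjustment applies.
Add the 60 calendar-day extension to 29 January 2009: 30 March 2009.
30 March 2009 is a Monday; no weekend or holiday adjustment applies.
So the filing is due 30 March 2009.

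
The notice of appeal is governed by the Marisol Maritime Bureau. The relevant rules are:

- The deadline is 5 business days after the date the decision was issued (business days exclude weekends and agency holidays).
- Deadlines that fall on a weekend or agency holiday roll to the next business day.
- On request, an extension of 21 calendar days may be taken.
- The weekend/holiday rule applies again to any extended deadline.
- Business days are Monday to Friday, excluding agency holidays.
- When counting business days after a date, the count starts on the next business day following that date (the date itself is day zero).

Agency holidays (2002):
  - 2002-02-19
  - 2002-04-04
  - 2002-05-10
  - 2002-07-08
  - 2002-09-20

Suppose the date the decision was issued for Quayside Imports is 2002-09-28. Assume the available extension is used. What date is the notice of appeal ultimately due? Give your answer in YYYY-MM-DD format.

Counting 5 business days after 2002-09-28 (skipping weekends and listed holidays) reaches 2002-10-04.
2002-10-04 falls on a Friday, which is a business day, so no adjustment is needed.
With the 21-day extension, 2002-10-04 becomes 2002-10-25.
2002-10-25 falls on a Friday, which is a business day, so no adjustment is needed.
Final deadline: 2002-10-25.

2002-10-25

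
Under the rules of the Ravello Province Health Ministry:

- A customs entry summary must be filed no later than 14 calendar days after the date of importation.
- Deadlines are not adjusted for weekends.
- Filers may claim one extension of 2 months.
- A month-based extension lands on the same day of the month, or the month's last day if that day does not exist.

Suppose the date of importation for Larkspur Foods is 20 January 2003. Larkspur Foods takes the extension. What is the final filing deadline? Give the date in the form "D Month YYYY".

14 calendar days after 20 January 2003 is 3 February 2003.
3 February 2003 is a Monday; no weekend or holiday adjustment applies.
Add 2 months to 3 February 2003: 3 April 2003.
3 April 2003 falls on a Thursday. The rules make no weekend/holiday allowance, so it remains 3 April 2003.
Deadline: 3 April 2003.

3 April 2003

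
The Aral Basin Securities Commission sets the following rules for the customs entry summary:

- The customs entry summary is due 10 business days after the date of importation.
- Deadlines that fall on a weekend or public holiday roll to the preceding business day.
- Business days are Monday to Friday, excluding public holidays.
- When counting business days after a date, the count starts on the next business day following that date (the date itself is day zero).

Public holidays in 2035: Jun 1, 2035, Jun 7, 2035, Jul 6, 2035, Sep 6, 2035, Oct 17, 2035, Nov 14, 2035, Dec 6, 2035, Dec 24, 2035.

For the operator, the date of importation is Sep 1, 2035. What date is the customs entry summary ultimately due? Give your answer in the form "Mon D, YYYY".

Counting 10 business days after Sep 1, 2035 (skipping weekends and listed holidays) reaches Sep 17, 2035.
Sep 17, 2035 falls on a Monday, which is a business day, so no adjustment is needed.
The final due date is Sep 17, 2035.

Sep 17, 2035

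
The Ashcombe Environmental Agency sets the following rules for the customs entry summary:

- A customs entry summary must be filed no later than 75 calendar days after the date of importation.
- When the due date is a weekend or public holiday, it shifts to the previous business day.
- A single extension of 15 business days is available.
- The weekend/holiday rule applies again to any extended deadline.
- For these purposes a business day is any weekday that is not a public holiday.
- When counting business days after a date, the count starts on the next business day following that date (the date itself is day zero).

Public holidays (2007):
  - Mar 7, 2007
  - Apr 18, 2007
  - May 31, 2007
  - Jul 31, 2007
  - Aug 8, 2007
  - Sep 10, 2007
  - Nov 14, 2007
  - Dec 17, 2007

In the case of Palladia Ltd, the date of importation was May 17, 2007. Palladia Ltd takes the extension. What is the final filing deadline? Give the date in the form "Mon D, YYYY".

Aug 22, 2007

From May 17, 2007, 75 calendar days later is Jul 31, 2007.
Jul 31, 2007 is a listed holiday, so it moves to the preceding business day, Jul 30, 2007 (Monday).
Counting 15 further business days from Jul 30, 2007 reaches Aug 22, 2007.
Aug 22, 2007 falls on a Wednesday, which is a business day, so no adjustment is needed.
So the filing is due Aug 22, 2007.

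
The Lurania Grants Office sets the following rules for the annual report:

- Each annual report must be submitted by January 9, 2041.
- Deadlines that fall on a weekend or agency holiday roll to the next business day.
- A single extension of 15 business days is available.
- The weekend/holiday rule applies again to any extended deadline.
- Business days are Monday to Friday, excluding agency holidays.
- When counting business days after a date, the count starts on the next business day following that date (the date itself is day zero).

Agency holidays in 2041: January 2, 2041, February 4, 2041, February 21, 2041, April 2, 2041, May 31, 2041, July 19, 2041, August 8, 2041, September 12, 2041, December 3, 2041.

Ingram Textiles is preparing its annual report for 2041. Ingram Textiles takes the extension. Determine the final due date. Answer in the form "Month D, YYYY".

January 30, 2041

The statutory due date is January 9, 2041.
Since January 9, 2041 is a Wednesday and not a holiday, the date is unchanged.
Applying the 15-business-day extension: 15 business days after January 9, 2041 is January 30, 2041.
January 30, 2041 falls on a Wednesday, which is a business day, so no adjustment is needed.
So the filing is due January 30, 2041.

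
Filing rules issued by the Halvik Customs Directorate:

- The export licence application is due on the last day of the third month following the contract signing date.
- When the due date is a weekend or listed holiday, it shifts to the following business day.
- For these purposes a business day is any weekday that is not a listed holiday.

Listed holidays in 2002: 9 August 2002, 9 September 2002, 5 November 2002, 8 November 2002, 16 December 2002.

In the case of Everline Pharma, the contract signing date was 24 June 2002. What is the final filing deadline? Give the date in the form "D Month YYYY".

30 September 2002

3 months after 24 June 2002 falls in September 2002; the last day of that month is 30 September 2002.
30 September 2002 (Monday) is already a business day.
The final due date is 30 September 2002.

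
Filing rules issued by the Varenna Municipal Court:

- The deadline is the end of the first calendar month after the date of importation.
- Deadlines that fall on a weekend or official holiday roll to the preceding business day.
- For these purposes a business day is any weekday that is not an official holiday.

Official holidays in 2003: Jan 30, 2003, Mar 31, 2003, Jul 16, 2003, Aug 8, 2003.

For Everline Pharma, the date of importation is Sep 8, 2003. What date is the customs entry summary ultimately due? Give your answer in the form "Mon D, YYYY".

Oct 31, 2003

1 month after Sep 8, 2003 falls in October 2003; the last day of that month is Oct 31, 2003.
Since Oct 31, 2003 is a Friday and not a holiday, the date is unchanged.
Deadline: Oct 31, 2003.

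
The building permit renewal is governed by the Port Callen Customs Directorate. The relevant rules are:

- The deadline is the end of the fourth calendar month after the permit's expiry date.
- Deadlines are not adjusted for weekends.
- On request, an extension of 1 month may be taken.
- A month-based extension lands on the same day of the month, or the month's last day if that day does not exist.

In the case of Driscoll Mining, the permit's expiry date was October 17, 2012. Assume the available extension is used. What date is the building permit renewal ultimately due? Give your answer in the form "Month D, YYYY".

March 28, 2013

The fourth month after October 17, 2012 is February 2013, whose last day is February 28, 2013.
February 28, 2013 is a Thursday; no weekend or holiday adjustment applies.
The 1 month extension carries February 28, 2013 to March 28, 2013.
March 28, 2013 falls on a Thursday. The rules make no weekend/holiday allowance, so it remains March 28, 2013.
Final deadline: March 28, 2013.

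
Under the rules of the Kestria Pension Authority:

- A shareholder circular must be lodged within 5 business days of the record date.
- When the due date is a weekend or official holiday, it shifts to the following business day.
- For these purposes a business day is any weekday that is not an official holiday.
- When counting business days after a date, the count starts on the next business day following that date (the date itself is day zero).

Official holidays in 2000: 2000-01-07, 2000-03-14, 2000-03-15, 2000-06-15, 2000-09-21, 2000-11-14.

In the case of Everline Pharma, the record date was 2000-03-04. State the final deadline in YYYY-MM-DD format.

Starting the day after 2000-03-04 and counting 5 business days lands on 2000-03-10.
2000-03-10 falls on a Friday, which is a business day, so no adjustment is needed.
So the filing is due 2000-03-10.

2000-03-10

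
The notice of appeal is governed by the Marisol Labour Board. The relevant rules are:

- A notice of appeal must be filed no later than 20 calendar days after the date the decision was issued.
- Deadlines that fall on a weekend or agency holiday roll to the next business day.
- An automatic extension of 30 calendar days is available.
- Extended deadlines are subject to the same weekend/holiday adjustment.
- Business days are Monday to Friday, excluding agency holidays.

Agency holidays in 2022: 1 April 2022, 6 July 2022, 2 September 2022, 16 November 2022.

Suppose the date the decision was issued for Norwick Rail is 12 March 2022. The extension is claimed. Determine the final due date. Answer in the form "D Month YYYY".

4 May 2022

Trigger date 12 March 2022 + 20 calendar days = 1 April 2022.
1 April 2022 falls on a listed holiday. Rolling to the next business day gives 4 April 2022, a Monday.
With the 30-day extension, 4 April 2022 becomes 4 May 2022.
4 May 2022 (Wednesday) is already a business day.
Final deadline: 4 May 2022.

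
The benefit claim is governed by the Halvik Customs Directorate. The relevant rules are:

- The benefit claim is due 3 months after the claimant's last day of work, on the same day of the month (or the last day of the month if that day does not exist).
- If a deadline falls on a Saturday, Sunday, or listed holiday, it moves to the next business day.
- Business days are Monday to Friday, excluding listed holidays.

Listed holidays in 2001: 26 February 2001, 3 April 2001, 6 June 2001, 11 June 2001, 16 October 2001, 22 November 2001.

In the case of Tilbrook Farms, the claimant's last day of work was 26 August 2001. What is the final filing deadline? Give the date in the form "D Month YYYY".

26 November 2001

Moving 3 months forward from 26 August 2001 on the corresponding day gives 26 November 2001.
Since 26 November 2001 is a Monday and not a holiday, the date is unchanged.
Deadline: 26 November 2001.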